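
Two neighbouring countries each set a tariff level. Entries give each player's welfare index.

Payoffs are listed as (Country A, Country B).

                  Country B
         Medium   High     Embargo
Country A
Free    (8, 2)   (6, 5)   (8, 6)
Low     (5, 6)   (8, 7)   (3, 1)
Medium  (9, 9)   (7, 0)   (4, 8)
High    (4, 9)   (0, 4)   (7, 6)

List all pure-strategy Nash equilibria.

(Free, Embargo), (Low, High), (Medium, Medium)

Country A against Medium: payoffs 8, 5, 9, 4 → best response Medium.
Country A against High: payoffs 6, 8, 7, 0 → best response Low.
Country A against Embargo: payoffs 8, 3, 4, 7 → best response Free.
Country B against Free: payoffs 2, 5, 6 → best response Embargo.
Country B against Low: payoffs 6, 7, 1 → best response High.
Country B against Medium: payoffs 9, 0, 8 → best response Medium.
Country B against High: payoffs 9, 4, 6 → best response Medium.
Mutual best responses: (Free, Embargo); (Low, High); (Medium, Medium).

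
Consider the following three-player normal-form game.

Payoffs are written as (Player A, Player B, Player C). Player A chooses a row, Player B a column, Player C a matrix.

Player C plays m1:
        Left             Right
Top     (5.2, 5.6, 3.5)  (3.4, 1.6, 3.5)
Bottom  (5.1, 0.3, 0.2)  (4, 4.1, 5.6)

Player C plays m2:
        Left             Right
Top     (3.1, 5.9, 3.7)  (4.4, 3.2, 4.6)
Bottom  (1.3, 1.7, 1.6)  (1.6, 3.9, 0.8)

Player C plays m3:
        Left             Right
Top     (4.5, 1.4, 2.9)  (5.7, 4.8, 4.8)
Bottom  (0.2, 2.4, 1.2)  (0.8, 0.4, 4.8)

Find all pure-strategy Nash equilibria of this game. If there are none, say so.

Mark each player's best response to every combination of opponents' strategies; a profile where every player is best-responding is a pure Nash equilibrium.
Player A against (Left, m1): payoffs 5.2, 5.1 → best response Top.
Player A against (Left, m2): payoffs 3.1, 1.3 → best response Top.
Player A against (Left, m3): payoffs 4.5, 0.2 → best response Top.
Player A against (Right, m1): payoffs 3.4, 4 → best response Bottom.
Player A against (Right, m2): payoffs 4.4, 1.6 → best response Top.
Player A against (Right, m3): payoffs 5.7, 0.8 → best response Top.
Player B against (Top, m1): payoffs 5.6, 1.6 → best response Left.
Player B against (Top, m2): payoffs 5.9, 3.2 → best response Left.
Player B against (Top, m3): payoffs 1.4, 4.8 → best response Right.
Player B against (Bottom, m1): payoffs 0.3, 4.1 → best response Right.
Player B against (Bottom, m2): payoffs 1.7, 3.9 → best response Right.
Player B against (Bottom, m3): payoffs 2.4, 0.4 → best response Left.
Player C against (Top, Left): payoffs 3.5, 3.7, 2.9 → best response m2.
Player C against (Top, Right): payoffs 3.5, 4.6, 4.8 → best response m3.
Player C against (Bottom, Left): payoffs 0.2, 1.6, 1.2 → best response m2.
Player C against (Bottom, Right): payoffs 5.6, 0.8, 4.8 → best response m1.
Mutual best responses: (Top, Left, m2); (Top, Right, m3); (Bottom, Right, m1).

(Top, Left, m2), (Top, Right, m3), (Bottom, Right, m1)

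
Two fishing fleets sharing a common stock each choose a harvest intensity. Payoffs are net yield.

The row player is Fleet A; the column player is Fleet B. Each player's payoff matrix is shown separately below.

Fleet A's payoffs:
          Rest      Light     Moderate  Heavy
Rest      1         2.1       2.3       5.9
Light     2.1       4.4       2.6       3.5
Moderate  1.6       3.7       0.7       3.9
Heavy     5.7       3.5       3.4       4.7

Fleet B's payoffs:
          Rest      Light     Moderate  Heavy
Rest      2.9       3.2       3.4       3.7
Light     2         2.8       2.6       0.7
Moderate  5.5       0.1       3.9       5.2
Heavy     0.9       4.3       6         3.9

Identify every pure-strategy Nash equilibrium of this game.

Fleet A against Rest: payoffs 1, 2.1, 1.6, 5.7 → best response Heavy.
Fleet A against Light: payoffs 2.1, 4.4, 3.7, 3.5 → best response Light.
Fleet A against Moderate: payoffs 2.3, 2.6, 0.7, 3.4 → best response Heavy.
Fleet A against Heavy: payoffs 5.9, 3.5, 3.9, 4.7 → best response Rest.
Fleet B against Rest: payoffs 2.9, 3.2, 3.4, 3.7 → best response Heavy.
Fleet B against Light: payoffs 2, 2.8, 2.6, 0.7 → best response Light.
Fleet B against Moderate: payoffs 5.5, 0.1, 3.9, 5.2 → best response Rest.
Fleet B against Heavy: payoffs 0.9, 4.3, 6, 3.9 → best response Moderate.
Mutual best responses: (Rest, Heavy); (Light, Light); (Heavy, Moderate).

Pure-strategy Nash equilibria: (Rest, Heavy); (Light, Light); (Heavy, Moderate)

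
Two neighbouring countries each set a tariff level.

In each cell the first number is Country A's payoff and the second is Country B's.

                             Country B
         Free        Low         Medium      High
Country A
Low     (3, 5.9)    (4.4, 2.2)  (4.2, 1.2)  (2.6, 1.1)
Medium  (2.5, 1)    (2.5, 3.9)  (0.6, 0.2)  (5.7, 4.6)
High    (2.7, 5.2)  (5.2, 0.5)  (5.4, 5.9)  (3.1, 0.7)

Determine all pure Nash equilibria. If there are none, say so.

Pure-strategy Nash equilibria: (Low, Free), (Medium, High), (High, Medium)

(Low, Free): Country A gets 3, best alternative 2.7; Country B gets 5.9, best alternative 2.2. No profitable deviation — NE.
(Low, Low): Country A can switch to High (4.4 → 5.2). Not NE.
(Low, Medium): Country A can switch to High (4.2 → 5.4). Not NE.
(Low, High): Country A can switch to Medium (2.6 → 5.7). Not NE.
(Medium, Free): Country A can switch to Low (2.5 → 3). Not NE.
(Medium, Low): Country A can switch to Low (2.5 → 4.4). Not NE.
(Medium, Medium): Country A can switch to Low (0.6 → 4.2). Not NE.
(Medium, High): Country A gets 5.7, best alternative 3.1; Country B gets 4.6, best alternative 3.9. No profitable deviation — NE.
(High, Medium): Country A gets 5.4, best alternative 4.2; Country B gets 5.9, best alternative 5.2. No profitable deviation — NE.
(The remaining 3 profiles each have a profitable deviation by the same check.)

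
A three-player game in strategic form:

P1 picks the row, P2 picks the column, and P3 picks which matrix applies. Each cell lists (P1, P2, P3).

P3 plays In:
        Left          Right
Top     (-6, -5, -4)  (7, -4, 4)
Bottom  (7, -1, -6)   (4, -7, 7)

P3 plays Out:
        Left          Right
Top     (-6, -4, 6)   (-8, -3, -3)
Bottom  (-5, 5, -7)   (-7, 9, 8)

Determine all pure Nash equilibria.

(Top, Left, In): P1 can switch to Bottom (-6 → 7). Not NE.
(Top, Left, Out): P1 can switch to Bottom (-6 → -5). Not NE.
(Top, Right, In): P1 gets 7, best alternative 4; P2 gets -4, best alternative -5; P3 gets 4, best alternative -3. No profitable deviation — NE.
(Top, Right, Out): P1 can switch to Bottom (-8 → -7). Not NE.
(Bottom, Left, In): P1 gets 7, best alternative -6; P2 gets -1, best alternative -7; P3 gets -6, best alternative -7. No profitable deviation — NE.
(Bottom, Left, Out): P2 can switch to Right (5 → 9). Not NE.
(Bottom, Right, In): P1 can switch to Top (4 → 7). Not NE.
(Bottom, Right, Out): P1 gets -7, best alternative -8; P2 gets 9, best alternative 5; P3 gets 8, best alternative 7. No profitable deviation — NE.

(Top, Right, In); (Bottom, Left, In); (Bottom, Right, Out)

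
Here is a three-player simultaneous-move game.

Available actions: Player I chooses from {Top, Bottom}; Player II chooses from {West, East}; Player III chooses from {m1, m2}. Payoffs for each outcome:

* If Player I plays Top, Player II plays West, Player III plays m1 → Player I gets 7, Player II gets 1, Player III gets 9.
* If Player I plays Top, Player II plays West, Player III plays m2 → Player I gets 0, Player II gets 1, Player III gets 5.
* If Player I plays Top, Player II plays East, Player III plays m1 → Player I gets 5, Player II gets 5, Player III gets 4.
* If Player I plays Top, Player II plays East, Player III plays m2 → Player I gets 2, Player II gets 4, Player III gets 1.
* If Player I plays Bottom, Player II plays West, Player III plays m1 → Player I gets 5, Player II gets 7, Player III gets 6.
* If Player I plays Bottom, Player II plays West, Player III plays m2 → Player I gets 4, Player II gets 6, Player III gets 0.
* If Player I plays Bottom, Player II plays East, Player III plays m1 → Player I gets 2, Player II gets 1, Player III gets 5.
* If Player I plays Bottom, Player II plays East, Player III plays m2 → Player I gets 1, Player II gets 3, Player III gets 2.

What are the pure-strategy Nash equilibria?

(Top, West, m1): Player II can switch to East (1 → 5). Not NE.
(Top, West, m2): Player I can switch to Bottom (0 → 4). Not NE.
(Top, East, m1): Player I gets 5, best alternative 2; Player II gets 5, best alternative 1; Player III gets 4, best alternative 1. No profitable deviation — NE.
(Top, East, m2): Player III can switch to m1 (1 → 4). Not NE.
(Bottom, West, m1): Player I can switch to Top (5 → 7). Not NE.
(Bottom, West, m2): Player III can switch to m1 (0 → 6). Not NE.
(Bottom, East, m1): Player I can switch to Top (2 → 5). Not NE.
(The remaining 1 profile has a profitable deviation by the same check.)

The unique pure-strategy Nash equilibrium is (Top, East, m1).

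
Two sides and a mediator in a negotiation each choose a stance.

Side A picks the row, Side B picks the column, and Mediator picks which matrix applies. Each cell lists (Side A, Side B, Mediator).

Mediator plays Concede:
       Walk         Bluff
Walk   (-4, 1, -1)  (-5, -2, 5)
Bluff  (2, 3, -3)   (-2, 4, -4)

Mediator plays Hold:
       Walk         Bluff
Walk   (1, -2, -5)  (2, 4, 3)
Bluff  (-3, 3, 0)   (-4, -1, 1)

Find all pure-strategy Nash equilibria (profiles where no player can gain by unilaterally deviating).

Check each profile: it is a Nash equilibrium iff no player can strictly gain by switching unilaterally.
(Walk, Walk, Concede): Side A can switch to Bluff (-4 → 2). Not NE.
(Walk, Walk, Hold): Side B can switch to Bluff (-2 → 4). Not NE.
(Walk, Bluff, Concede): Side A can switch to Bluff (-5 → -2). Not NE.
(Walk, Bluff, Hold): Mediator can switch to Concede (3 → 5). Not NE.
(Bluff, Walk, Concede): Side B can switch to Bluff (3 → 4). Not NE.
(Bluff, Walk, Hold): Side A can switch to Walk (-3 → 1). Not NE.
(Bluff, Bluff, Concede): Mediator can switch to Hold (-4 → 1). Not NE.
(Bluff, Bluff, Hold): Side A can switch to Walk (-4 → 2). Not NE.

This game has no pure Nash equilibrium.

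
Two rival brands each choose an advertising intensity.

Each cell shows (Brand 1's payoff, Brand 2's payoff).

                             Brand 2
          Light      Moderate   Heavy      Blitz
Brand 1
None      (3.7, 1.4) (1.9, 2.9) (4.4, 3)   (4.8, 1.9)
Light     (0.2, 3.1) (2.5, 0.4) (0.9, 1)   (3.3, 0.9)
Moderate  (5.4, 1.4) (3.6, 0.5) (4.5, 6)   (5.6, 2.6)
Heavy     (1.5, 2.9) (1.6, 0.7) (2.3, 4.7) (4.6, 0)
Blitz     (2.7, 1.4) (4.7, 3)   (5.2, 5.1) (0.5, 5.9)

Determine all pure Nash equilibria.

Check each profile: it is a Nash equilibrium iff no player can strictly gain by switching unilaterally.
(None, Light): Brand 1 can switch to Moderate (3.7 → 5.4). Not NE.
(None, Moderate): Brand 1 can switch to Light (1.9 → 2.5). Not NE.
(None, Heavy): Brand 1 can switch to Moderate (4.4 → 4.5). Not NE.
(None, Blitz): Brand 1 can switch to Moderate (4.8 → 5.6). Not NE.
(Light, Light): Brand 1 can switch to None (0.2 → 3.7). Not NE.
(Light, Moderate): Brand 1 can switch to Moderate (2.5 → 3.6). Not NE.
(Light, Heavy): Brand 1 can switch to None (0.9 → 4.4). Not NE.
(Light, Blitz): Brand 1 can switch to None (3.3 → 4.8). Not NE.
(The remaining 12 profiles each have a profitable deviation by the same check.)

This game has no pure Nash equilibrium.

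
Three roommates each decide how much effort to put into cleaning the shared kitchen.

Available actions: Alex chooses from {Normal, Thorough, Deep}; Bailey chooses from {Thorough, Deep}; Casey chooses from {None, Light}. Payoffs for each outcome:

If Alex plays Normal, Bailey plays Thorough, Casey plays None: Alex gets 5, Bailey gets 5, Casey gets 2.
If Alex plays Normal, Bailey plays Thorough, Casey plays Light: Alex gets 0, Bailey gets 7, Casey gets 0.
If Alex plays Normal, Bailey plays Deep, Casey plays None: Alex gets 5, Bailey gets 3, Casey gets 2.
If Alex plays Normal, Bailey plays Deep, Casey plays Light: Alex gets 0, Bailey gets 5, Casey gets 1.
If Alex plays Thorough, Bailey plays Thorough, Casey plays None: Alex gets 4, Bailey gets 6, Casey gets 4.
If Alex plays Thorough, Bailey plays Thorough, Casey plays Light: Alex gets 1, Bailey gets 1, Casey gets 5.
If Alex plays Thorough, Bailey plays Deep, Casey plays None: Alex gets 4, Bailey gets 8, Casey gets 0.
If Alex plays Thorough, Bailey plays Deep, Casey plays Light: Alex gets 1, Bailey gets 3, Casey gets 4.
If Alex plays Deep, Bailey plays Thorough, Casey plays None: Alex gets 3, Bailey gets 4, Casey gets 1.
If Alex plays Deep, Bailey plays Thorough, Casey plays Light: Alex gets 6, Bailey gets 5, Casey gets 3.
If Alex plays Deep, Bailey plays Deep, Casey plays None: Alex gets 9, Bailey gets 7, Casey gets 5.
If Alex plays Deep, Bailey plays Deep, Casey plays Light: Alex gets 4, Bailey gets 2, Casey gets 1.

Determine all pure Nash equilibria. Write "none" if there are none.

(Normal, Thorough, None): Alex gets 5, best alternative 4; Bailey gets 5, best alternative 3; Casey gets 2, best alternative 0. No profitable deviation — NE.
(Normal, Thorough, Light): Alex can switch to Thorough (0 → 1). Not NE.
(Normal, Deep, None): Alex can switch to Deep (5 → 9). Not NE.
(Normal, Deep, Light): Alex can switch to Thorough (0 → 1). Not NE.
(Thorough, Thorough, None): Alex can switch to Normal (4 → 5). Not NE.
(Thorough, Thorough, Light): Alex can switch to Deep (1 → 6). Not NE.
(Thorough, Deep, None): Alex can switch to Normal (4 → 5). Not NE.
(Deep, Thorough, Light): Alex gets 6, best alternative 1; Bailey gets 5, best alternative 2; Casey gets 3, best alternative 1. No profitable deviation — NE.
(Deep, Deep, None): Alex gets 9, best alternative 5; Bailey gets 7, best alternative 4; Casey gets 5, best alternative 1. No profitable deviation — NE.
(The remaining 3 profiles each have a profitable deviation by the same check.)

The pure Nash equilibria are (Normal, Thorough, None) and (Deep, Thorough, Light) and (Deep, Deep, None).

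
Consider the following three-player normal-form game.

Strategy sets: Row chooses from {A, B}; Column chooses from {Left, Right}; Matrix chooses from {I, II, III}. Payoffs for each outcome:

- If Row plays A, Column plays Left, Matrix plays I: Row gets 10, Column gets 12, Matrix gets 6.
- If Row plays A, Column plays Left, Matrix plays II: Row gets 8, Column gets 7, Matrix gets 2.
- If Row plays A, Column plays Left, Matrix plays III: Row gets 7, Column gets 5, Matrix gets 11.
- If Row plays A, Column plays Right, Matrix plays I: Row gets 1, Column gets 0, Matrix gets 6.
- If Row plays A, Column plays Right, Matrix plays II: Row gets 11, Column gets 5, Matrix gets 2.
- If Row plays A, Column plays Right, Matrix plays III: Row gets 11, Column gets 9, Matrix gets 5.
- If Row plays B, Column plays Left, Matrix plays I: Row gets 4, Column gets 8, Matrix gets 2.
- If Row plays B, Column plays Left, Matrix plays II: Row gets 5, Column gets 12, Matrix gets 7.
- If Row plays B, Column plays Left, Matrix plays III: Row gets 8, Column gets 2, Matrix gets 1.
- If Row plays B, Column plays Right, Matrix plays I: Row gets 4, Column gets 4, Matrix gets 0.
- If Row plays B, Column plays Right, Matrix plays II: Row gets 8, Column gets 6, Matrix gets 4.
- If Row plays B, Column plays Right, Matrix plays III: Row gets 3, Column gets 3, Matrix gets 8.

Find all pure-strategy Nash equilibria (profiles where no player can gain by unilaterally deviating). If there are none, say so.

Row against (Left, I): payoffs 10, 4 → best response A.
Row against (Left, II): payoffs 8, 5 → best response A.
Row against (Left, III): payoffs 7, 8 → best response B.
Row against (Right, I): payoffs 1, 4 → best response B.
Row against (Right, II): payoffs 11, 8 → best response A.
Row against (Right, III): payoffs 11, 3 → best response A.
Column against (A, I): payoffs 12, 0 → best response Left.
Column against (A, II): payoffs 7, 5 → best response Left.
Column against (A, III): payoffs 5, 9 → best response Right.
Column against (B, I): payoffs 8, 4 → best response Left.
Column against (B, II): payoffs 12, 6 → best response Left.
Column against (B, III): payoffs 2, 3 → best response Right.
Matrix against (A, Left): payoffs 6, 2, 11 → best response III.
Matrix against (A, Right): payoffs 6, 2, 5 → best response I.
Matrix against (B, Left): payoffs 2, 7, 1 → best response II.
Matrix against (B, Right): payoffs 0, 4, 8 → best response III.
No profile is a mutual best response for all players.

There is no pure-strategy Nash equilibrium.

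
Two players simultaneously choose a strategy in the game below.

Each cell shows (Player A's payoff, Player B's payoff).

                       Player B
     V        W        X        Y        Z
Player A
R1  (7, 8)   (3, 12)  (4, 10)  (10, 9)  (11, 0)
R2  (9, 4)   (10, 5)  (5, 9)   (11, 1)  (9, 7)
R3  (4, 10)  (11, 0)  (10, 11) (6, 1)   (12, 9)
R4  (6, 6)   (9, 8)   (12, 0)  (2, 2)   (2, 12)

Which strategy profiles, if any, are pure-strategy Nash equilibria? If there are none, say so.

There is no pure-strategy Nash equilibrium.

Player A against V: payoffs 7, 9, 4, 6 → best response R2.
Player A against W: payoffs 3, 10, 11, 9 → best response R3.
Player A against X: payoffs 4, 5, 10, 12 → best response R4.
Player A against Y: payoffs 10, 11, 6, 2 → best response R2.
Player A against Z: payoffs 11, 9, 12, 2 → best response R3.
Player B against R1: payoffs 8, 12, 10, 9, 0 → best response W.
Player B against R2: payoffs 4, 5, 9, 1, 7 → best response X.
Player B against R3: payoffs 10, 0, 11, 1, 9 → best response X.
Player B against R4: payoffs 6, 8, 0, 2, 12 → best response Z.
No profile is a mutual best response for all players.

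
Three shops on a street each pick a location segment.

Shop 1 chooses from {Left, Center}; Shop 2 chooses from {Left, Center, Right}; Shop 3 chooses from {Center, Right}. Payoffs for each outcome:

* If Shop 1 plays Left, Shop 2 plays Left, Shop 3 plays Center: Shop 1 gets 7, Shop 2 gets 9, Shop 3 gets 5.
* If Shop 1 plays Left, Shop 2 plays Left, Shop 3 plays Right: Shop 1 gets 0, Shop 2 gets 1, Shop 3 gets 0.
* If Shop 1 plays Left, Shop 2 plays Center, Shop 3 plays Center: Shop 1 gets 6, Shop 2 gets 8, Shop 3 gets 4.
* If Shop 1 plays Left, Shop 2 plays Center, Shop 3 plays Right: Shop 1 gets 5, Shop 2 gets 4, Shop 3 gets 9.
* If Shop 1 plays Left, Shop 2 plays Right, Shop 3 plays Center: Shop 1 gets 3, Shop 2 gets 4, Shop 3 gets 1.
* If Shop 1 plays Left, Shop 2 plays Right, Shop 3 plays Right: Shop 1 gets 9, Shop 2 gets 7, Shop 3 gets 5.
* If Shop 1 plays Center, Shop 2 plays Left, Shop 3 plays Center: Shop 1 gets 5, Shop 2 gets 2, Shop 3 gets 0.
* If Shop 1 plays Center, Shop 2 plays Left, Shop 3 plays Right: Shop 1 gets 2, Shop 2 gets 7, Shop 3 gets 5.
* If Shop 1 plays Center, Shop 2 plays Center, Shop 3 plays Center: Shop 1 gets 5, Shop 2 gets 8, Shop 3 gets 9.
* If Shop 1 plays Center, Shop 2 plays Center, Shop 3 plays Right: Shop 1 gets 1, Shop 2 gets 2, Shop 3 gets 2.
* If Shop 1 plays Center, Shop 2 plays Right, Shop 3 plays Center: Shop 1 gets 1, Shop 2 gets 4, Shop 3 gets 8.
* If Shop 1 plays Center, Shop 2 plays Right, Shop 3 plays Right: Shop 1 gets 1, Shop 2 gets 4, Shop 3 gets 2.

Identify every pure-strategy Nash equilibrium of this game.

(Left, Left, Center): Shop 1 gets 7, best alternative 5; Shop 2 gets 9, best alternative 8; Shop 3 gets 5, best alternative 0. No profitable deviation — NE.
(Left, Left, Right): Shop 1 can switch to Center (0 → 2). Not NE.
(Left, Center, Center): Shop 2 can switch to Left (8 → 9). Not NE.
(Left, Center, Right): Shop 2 can switch to Right (4 → 7). Not NE.
(Left, Right, Center): Shop 2 can switch to Left (4 → 9). Not NE.
(Left, Right, Right): Shop 1 gets 9, best alternative 1; Shop 2 gets 7, best alternative 4; Shop 3 gets 5, best alternative 1. No profitable deviation — NE.
(Center, Left, Center): Shop 1 can switch to Left (5 → 7). Not NE.
(Center, Left, Right): Shop 1 gets 2, best alternative 0; Shop 2 gets 7, best alternative 4; Shop 3 gets 5, best alternative 0. No profitable deviation — NE.
(Center, Center, Center): Shop 1 can switch to Left (5 → 6). Not NE.
(The remaining 3 profiles each have a profitable deviation by the same check.)

The pure Nash equilibria are (Left, Left, Center) and (Left, Right, Right) and (Center, Left, Right).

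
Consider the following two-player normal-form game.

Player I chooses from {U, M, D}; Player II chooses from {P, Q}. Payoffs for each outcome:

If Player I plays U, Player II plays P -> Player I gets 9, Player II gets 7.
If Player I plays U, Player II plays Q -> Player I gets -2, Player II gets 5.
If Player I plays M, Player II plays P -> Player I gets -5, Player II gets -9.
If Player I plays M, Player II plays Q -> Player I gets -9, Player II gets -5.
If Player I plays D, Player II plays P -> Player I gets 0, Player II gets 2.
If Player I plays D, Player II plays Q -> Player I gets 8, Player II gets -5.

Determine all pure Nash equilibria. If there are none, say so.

Check each profile: it is a Nash equilibrium iff no player can strictly gain by switching unilaterally.
(U, P): Player I gets 9, best alternative 0; Player II gets 7, best alternative 5. No profitable deviation — NE.
(U, Q): Player I can switch to D (-2 → 8). Not NE.
(M, P): Player I can switch to U (-5 → 9). Not NE.
(M, Q): Player I can switch to U (-9 → -2). Not NE.
(D, P): Player I can switch to U (0 → 9). Not NE.
(D, Q): Player II can switch to P (-5 → 2). Not NE.

Pure NE: (U, P)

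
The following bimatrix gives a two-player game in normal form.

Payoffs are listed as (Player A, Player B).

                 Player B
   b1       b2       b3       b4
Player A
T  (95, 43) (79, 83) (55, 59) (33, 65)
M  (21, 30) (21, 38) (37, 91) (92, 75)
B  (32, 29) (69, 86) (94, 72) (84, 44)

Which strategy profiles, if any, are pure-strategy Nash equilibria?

Player A against b1: payoffs 95, 21, 32 → best response T.
Player A against b2: payoffs 79, 21, 69 → best response T.
Player A against b3: payoffs 55, 37, 94 → best response B.
Player A against b4: payoffs 33, 92, 84 → best response M.
Player B against T: payoffs 43, 83, 59, 65 → best response b2.
Player B against M: payoffs 30, 38, 91, 75 → best response b3.
Player B against B: payoffs 29, 86, 72, 44 → best response b2.
Mutual best responses: (T, b2).

Pure NE: (T, b2)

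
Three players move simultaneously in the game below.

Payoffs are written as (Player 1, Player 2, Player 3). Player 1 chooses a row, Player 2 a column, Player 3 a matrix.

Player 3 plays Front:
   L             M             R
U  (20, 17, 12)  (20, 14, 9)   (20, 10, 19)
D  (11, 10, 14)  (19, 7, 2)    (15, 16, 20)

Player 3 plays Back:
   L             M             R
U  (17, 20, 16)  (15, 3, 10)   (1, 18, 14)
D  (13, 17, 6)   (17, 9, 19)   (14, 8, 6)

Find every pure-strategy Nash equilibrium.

(U, L, Front): Player 3 can switch to Back (12 → 16). Not NE.
(U, L, Back): Player 1 gets 17, best alternative 13; Player 2 gets 20, best alternative 18; Player 3 gets 16, best alternative 12. No profitable deviation — NE.
(U, M, Front): Player 2 can switch to L (14 → 17). Not NE.
(U, M, Back): Player 1 can switch to D (15 → 17). Not NE.
(U, R, Front): Player 2 can switch to L (10 → 17). Not NE.
(U, R, Back): Player 1 can switch to D (1 → 14). Not NE.
(D, L, Front): Player 1 can switch to U (11 → 20). Not NE.
(D, L, Back): Player 1 can switch to U (13 → 17). Not NE.
(D, M, Front): Player 1 can switch to U (19 → 20). Not NE.
(The remaining 3 profiles each have a profitable deviation by the same check.)

(U, L, Back)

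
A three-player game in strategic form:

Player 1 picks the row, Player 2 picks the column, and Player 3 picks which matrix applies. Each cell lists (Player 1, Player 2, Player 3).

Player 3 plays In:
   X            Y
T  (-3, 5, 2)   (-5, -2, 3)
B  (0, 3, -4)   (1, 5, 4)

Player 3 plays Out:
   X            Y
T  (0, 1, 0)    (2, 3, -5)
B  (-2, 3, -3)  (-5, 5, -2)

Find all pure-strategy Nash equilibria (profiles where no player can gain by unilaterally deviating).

Mark each player's best response to every combination of opponents' strategies; a profile where every player is best-responding is a pure Nash equilibrium.
Player 1 against (X, In): payoffs -3, 0 → best response B.
Player 1 against (X, Out): payoffs 0, -2 → best response T.
Player 1 against (Y, In): payoffs -5, 1 → best response B.
Player 1 against (Y, Out): payoffs 2, -5 → best response T.
Player 2 against (T, In): payoffs 5, -2 → best response X.
Player 2 against (T, Out): payoffs 1, 3 → best response Y.
Player 2 against (B, In): payoffs 3, 5 → best response Y.
Player 2 against (B, Out): payoffs 3, 5 → best response Y.
Player 3 against (T, X): payoffs 2, 0 → best response In.
Player 3 against (T, Y): payoffs 3, -5 → best response In.
Player 3 against (B, X): payoffs -4, -3 → best response Out.
Player 3 against (B, Y): payoffs 4, -2 → best response In.
Mutual best responses: (B, Y, In).

The unique pure-strategy Nash equilibrium is (B, Y, In).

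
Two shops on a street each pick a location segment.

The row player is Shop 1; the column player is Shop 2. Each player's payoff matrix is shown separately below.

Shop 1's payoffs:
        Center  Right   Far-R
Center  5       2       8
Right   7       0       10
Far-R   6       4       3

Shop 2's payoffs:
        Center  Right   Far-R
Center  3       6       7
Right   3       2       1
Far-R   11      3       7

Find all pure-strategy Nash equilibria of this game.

Shop 1 against Center: payoffs 5, 7, 6 → best response Right.
Shop 1 against Right: payoffs 2, 0, 4 → best response Far-R.
Shop 1 against Far-R: payoffs 8, 10, 3 → best response Right.
Shop 2 against Center: payoffs 3, 6, 7 → best response Far-R.
Shop 2 against Right: payoffs 3, 2, 1 → best response Center.
Shop 2 against Far-R: payoffs 11, 3, 7 → best response Center.
Mutual best responses: (Right, Center).

The unique pure-strategy Nash equilibrium is (Right, Center).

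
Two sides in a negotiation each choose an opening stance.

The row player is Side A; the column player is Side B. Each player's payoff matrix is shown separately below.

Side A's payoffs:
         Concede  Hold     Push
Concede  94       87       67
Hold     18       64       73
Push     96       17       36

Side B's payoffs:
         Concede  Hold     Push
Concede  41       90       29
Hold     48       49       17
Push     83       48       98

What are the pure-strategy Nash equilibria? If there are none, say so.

(Concede, Hold)

Side A against Concede: payoffs 94, 18, 96 → best response Push.
Side A against Hold: payoffs 87, 64, 17 → best response Concede.
Side A against Push: payoffs 67, 73, 36 → best response Hold.
Side B against Concede: payoffs 41, 90, 29 → best response Hold.
Side B against Hold: payoffs 48, 49, 17 → best response Hold.
Side B against Push: payoffs 83, 48, 98 → best response Push.
Mutual best responses: (Concede, Hold).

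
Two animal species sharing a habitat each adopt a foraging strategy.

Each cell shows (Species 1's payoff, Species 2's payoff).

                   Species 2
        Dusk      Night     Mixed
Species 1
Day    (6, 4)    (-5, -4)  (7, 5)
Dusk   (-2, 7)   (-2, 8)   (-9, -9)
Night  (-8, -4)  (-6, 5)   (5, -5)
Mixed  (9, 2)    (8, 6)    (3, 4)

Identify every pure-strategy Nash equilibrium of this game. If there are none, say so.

Species 1 against Dusk: payoffs 6, -2, -8, 9 → best response Mixed.
Species 1 against Night: payoffs -5, -2, -6, 8 → best response Mixed.
Species 1 against Mixed: payoffs 7, -9, 5, 3 → best response Day.
Species 2 against Day: payoffs 4, -4, 5 → best response Mixed.
Species 2 against Dusk: payoffs 7, 8, -9 → best response Night.
Species 2 against Night: payoffs -4, 5, -5 → best response Night.
Species 2 against Mixed: payoffs 2, 6, 4 → best response Night.
Mutual best responses: (Day, Mixed); (Mixed, Night).

(Day, Mixed); (Mixed, Night)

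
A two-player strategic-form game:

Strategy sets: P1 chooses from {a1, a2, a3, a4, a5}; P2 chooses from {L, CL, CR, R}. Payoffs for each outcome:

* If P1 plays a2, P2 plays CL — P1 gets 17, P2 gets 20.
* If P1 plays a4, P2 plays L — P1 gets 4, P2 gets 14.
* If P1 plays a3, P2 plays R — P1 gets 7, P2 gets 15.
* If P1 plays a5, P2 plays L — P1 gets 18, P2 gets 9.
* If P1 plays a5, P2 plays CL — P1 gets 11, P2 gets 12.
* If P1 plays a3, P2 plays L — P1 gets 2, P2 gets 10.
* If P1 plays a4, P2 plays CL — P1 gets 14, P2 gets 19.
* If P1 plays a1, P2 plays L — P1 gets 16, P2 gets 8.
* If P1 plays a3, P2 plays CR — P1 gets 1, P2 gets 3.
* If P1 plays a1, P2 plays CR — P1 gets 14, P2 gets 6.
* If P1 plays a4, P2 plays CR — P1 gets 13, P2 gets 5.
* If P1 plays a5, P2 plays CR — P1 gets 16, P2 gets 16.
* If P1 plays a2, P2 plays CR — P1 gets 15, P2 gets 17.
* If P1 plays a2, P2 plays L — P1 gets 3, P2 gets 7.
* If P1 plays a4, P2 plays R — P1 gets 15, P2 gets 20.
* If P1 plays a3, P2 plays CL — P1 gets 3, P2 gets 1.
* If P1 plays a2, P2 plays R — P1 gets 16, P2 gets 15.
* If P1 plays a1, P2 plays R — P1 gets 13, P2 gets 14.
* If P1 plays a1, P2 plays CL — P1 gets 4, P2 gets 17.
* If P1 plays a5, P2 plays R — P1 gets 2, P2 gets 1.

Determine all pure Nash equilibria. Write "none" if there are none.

Mark each player's best response to every combination of opponents' strategies; a profile where every player is best-responding is a pure Nash equilibrium.
P1 against L: payoffs 16, 3, 2, 4, 18 → best response a5.
P1 against CL: payoffs 4, 17, 3, 14, 11 → best response a2.
P1 against CR: payoffs 14, 15, 1, 13, 16 → best response a5.
P1 against R: payoffs 13, 16, 7, 15, 2 → best response a2.
P2 against a1: payoffs 8, 17, 6, 14 → best response CL.
P2 against a2: payoffs 7, 20, 17, 15 → best response CL.
P2 against a3: payoffs 10, 1, 3, 15 → best response R.
P2 against a4: payoffs 14, 19, 5, 20 → best response R.
P2 against a5: payoffs 9, 12, 16, 1 → best response CR.
Mutual best responses: (a2, CL); (a5, CR).

The pure Nash equilibria are (a2, CL), (a5, CR).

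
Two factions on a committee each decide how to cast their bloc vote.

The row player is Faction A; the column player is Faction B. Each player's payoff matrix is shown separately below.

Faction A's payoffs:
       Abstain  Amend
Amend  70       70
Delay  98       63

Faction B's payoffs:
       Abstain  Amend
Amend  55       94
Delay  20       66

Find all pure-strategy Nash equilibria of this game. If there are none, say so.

(Amend, Amend)

For each strategy profile, look for a profitable unilateral deviation.
(Amend, Abstain): Faction A can switch to Delay (70 → 98). Not NE.
(Amend, Amend): Faction A gets 70, best alternative 63; Faction B gets 94, best alternative 55. No profitable deviation — NE.
(Delay, Abstain): Faction B can switch to Amend (20 → 66). Not NE.
(Delay, Amend): Faction A can switch to Amend (63 → 70). Not NE.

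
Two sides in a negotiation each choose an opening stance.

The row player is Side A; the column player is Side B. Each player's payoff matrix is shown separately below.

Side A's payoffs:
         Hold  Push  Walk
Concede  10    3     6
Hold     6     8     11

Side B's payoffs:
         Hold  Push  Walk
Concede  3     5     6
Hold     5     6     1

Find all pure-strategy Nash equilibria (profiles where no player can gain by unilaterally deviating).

For each player, find the best response to each opponent profile; mutual best responses are the pure NE.
Side A against Hold: payoffs 10, 6 → best response Concede.
Side A against Push: payoffs 3, 8 → best response Hold.
Side A against Walk: payoffs 6, 11 → best response Hold.
Side B against Concede: payoffs 3, 5, 6 → best response Walk.
Side B against Hold: payoffs 5, 6, 1 → best response Push.
Mutual best responses: (Hold, Push).

(Hold, Push)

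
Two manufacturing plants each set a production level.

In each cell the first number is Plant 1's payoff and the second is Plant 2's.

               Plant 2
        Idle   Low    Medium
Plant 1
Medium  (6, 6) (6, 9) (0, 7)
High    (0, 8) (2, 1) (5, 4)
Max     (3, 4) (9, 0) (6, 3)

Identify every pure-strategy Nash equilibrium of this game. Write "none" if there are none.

No pure-strategy Nash equilibrium.

For each player, find the best response to each opponent profile; mutual best responses are the pure NE.
Plant 1 against Idle: payoffs 6, 0, 3 → best response Medium.
Plant 1 against Low: payoffs 6, 2, 9 → best response Max.
Plant 1 against Medium: payoffs 0, 5, 6 → best response Max.
Plant 2 against Medium: payoffs 6, 9, 7 → best response Low.
Plant 2 against High: payoffs 8, 1, 4 → best response Idle.
Plant 2 against Max: payoffs 4, 0, 3 → best response Idle.
No profile is a mutual best response for all players.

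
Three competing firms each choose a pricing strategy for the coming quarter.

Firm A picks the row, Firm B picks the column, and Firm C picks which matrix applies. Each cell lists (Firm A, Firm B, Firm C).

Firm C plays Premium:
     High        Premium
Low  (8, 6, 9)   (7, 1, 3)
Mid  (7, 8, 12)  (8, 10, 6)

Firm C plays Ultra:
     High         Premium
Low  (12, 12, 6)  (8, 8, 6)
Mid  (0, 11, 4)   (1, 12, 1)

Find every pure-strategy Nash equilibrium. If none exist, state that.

Firm A against (High, Premium): payoffs 8, 7 → best response Low.
Firm A against (High, Ultra): payoffs 12, 0 → best response Low.
Firm A against (Premium, Premium): payoffs 7, 8 → best response Mid.
Firm A against (Premium, Ultra): payoffs 8, 1 → best response Low.
Firm B against (Low, Premium): payoffs 6, 1 → best response High.
Firm B against (Low, Ultra): payoffs 12, 8 → best response High.
Firm B against (Mid, Premium): payoffs 8, 10 → best response Premium.
Firm B against (Mid, Ultra): payoffs 11, 12 → best response Premium.
Firm C against (Low, High): payoffs 9, 6 → best response Premium.
Firm C against (Low, Premium): payoffs 3, 6 → best response Ultra.
Firm C against (Mid, High): payoffs 12, 4 → best response Premium.
Firm C against (Mid, Premium): payoffs 6, 1 → best response Premium.
Mutual best responses: (Low, High, Premium); (Mid, Premium, Premium).

The pure Nash equilibria are (Low, High, Premium), (Mid, Premium, Premium).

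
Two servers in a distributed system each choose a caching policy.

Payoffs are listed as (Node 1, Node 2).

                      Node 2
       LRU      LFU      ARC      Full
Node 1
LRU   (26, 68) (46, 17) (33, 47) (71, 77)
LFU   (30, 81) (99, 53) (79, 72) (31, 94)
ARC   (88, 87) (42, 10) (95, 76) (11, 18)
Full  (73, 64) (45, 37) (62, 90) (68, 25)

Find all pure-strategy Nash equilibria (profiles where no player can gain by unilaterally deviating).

Pure-strategy Nash equilibria: (LRU, Full); (ARC, LRU)

For each strategy profile, look for a profitable unilateral deviation.
(LRU, LRU): Node 1 can switch to LFU (26 → 30). Not NE.
(LRU, LFU): Node 1 can switch to LFU (46 → 99). Not NE.
(LRU, ARC): Node 1 can switch to LFU (33 → 79). Not NE.
(LRU, Full): Node 1 gets 71, best alternative 68; Node 2 gets 77, best alternative 68. No profitable deviation — NE.
(LFU, LRU): Node 1 can switch to ARC (30 → 88). Not NE.
(LFU, LFU): Node 2 can switch to LRU (53 → 81). Not NE.
(LFU, ARC): Node 1 can switch to ARC (79 → 95). Not NE.
(LFU, Full): Node 1 can switch to LRU (31 → 71). Not NE.
(ARC, LRU): Node 1 gets 88, best alternative 73; Node 2 gets 87, best alternative 76. No profitable deviation — NE.
(ARC, LFU): Node 1 can switch to LRU (42 → 46). Not NE.
(ARC, ARC): Node 2 can switch to LRU (76 → 87). Not NE.
(ARC, Full): Node 1 can switch to LRU (11 → 71). Not NE.
(The remaining 4 profiles each have a profitable deviation by the same check.)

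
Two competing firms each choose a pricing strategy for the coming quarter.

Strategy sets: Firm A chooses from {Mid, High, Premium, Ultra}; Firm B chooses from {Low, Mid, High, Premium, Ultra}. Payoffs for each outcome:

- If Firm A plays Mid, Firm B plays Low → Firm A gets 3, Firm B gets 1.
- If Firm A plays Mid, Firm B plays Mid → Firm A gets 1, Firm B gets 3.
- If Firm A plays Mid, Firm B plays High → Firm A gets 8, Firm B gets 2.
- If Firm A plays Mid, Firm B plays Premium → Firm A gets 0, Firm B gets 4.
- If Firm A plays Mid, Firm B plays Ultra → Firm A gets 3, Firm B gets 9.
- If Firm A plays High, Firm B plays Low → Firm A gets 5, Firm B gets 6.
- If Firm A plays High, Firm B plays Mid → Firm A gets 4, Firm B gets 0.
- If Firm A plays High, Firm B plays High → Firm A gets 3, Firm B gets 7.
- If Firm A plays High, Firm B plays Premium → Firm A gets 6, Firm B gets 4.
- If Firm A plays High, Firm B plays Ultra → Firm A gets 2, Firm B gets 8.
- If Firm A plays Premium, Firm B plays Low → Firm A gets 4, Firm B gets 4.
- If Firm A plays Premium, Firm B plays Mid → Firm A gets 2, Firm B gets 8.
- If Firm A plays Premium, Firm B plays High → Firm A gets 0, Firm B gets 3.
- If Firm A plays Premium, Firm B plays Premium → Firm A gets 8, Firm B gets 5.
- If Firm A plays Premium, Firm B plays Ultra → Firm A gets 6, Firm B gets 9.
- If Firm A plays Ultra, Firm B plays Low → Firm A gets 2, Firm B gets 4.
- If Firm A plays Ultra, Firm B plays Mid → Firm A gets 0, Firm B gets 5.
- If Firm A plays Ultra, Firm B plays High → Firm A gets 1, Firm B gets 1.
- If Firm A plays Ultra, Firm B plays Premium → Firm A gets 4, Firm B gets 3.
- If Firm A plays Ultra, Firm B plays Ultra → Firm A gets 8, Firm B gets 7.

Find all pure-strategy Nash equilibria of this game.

Pure NE: (Ultra, Ultra)

(Mid, Low): Firm A can switch to High (3 → 5). Not NE.
(Mid, Mid): Firm A can switch to High (1 → 4). Not NE.
(Mid, High): Firm B can switch to Mid (2 → 3). Not NE.
(Mid, Premium): Firm A can switch to High (0 → 6). Not NE.
(Mid, Ultra): Firm A can switch to Premium (3 → 6). Not NE.
(High, Low): Firm B can switch to High (6 → 7). Not NE.
(Ultra, Ultra): Firm A gets 8, best alternative 6; Firm B gets 7, best alternative 5. No profitable deviation — NE.
(The remaining 13 profiles each have a profitable deviation by the same check.)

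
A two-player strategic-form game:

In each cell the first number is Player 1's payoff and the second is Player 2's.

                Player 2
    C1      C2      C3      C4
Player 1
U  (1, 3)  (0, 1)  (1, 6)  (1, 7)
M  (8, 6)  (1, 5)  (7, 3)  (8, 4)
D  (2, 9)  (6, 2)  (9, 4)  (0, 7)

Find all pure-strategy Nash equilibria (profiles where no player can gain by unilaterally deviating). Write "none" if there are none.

Pure NE: (M, C1)

Check each profile: it is a Nash equilibrium iff no player can strictly gain by switching unilaterally.
(U, C1): Player 1 can switch to M (1 → 8). Not NE.
(U, C2): Player 1 can switch to M (0 → 1). Not NE.
(U, C3): Player 1 can switch to M (1 → 7). Not NE.
(U, C4): Player 1 can switch to M (1 → 8). Not NE.
(M, C1): Player 1 gets 8, best alternative 2; Player 2 gets 6, best alternative 5. No profitable deviation — NE.
(M, C2): Player 1 can switch to D (1 → 6). Not NE.
(M, C3): Player 1 can switch to D (7 → 9). Not NE.
(M, C4): Player 2 can switch to C1 (4 → 6). Not NE.
(D, C1): Player 1 can switch to M (2 → 8). Not NE.
(D, C2): Player 2 can switch to C1 (2 → 9). Not NE.
(D, C3): Player 2 can switch to C1 (4 → 9). Not NE.
(D, C4): Player 1 can switch to U (0 → 1). Not NE.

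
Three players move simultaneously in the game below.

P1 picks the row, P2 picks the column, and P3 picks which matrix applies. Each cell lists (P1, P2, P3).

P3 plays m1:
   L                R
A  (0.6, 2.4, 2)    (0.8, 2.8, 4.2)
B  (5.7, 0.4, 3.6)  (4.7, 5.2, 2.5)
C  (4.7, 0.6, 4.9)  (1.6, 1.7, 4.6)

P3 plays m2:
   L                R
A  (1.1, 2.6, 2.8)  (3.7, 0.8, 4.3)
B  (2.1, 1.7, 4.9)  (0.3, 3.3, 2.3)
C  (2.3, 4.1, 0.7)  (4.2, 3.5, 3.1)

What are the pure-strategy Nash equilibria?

Pure NE: (B, R, m1)

P1 against (L, m1): payoffs 0.6, 5.7, 4.7 → best response B.
P1 against (L, m2): payoffs 1.1, 2.1, 2.3 → best response C.
P1 against (R, m1): payoffs 0.8, 4.7, 1.6 → best response B.
P1 against (R, m2): payoffs 3.7, 0.3, 4.2 → best response C.
P2 against (A, m1): payoffs 2.4, 2.8 → best response R.
P2 against (A, m2): payoffs 2.6, 0.8 → best response L.
P2 against (B, m1): payoffs 0.4, 5.2 → best response R.
P2 against (B, m2): payoffs 1.7, 3.3 → best response R.
P2 against (C, m1): payoffs 0.6, 1.7 → best response R.
P2 against (C, m2): payoffs 4.1, 3.5 → best response L.
P3 against (A, L): payoffs 2, 2.8 → best response m2.
P3 against (A, R): payoffs 4.2, 4.3 → best response m2.
P3 against (B, L): payoffs 3.6, 4.9 → best response m2.
P3 against (B, R): payoffs 2.5, 2.3 → best response m1.
P3 against (C, L): payoffs 4.9, 0.7 → best response m1.
P3 against (C, R): payoffs 4.6, 3.1 → best response m1.
Mutual best responses: (B, R, m1).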